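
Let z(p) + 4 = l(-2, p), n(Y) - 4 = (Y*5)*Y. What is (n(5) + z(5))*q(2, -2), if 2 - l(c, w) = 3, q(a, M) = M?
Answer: -248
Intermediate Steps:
l(c, w) = -1 (l(c, w) = 2 - 1*3 = 2 - 3 = -1)
n(Y) = 4 + 5*Y**2 (n(Y) = 4 + (Y*5)*Y = 4 + (5*Y)*Y = 4 + 5*Y**2)
z(p) = -5 (z(p) = -4 - 1 = -5)
(n(5) + z(5))*q(2, -2) = ((4 + 5*5**2) - 5)*(-2) = ((4 + 5*25) - 5)*(-2) = ((4 + 125) - 5)*(-2) = (129 - 5)*(-2) = 124*(-2) = -248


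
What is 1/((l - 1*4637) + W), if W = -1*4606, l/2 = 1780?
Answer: -1/5683 ≈ -0.00017596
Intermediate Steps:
l = 3560 (l = 2*1780 = 3560)
W = -4606
1/((l - 1*4637) + W) = 1/((3560 - 1*4637) - 4606) = 1/((3560 - 4637) - 4606) = 1/(-1077 - 4606) = 1/(-5683) = -1/5683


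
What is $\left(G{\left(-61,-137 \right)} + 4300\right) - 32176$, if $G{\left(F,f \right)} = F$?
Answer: $-27937$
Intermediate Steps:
$\left(G{\left(-61,-137 \right)} + 4300\right) - 32176 = \left(-61 + 4300\right) - 32176 = 4239 - 32176 = -27937$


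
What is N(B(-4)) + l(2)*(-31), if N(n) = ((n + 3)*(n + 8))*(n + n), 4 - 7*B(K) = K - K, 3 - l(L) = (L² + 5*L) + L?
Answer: 150229/343 ≈ 437.99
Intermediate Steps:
l(L) = 3 - L² - 6*L (l(L) = 3 - ((L² + 5*L) + L) = 3 - (L² + 6*L) = 3 + (-L² - 6*L) = 3 - L² - 6*L)
B(K) = 4/7 (B(K) = 4/7 - (K - K)/7 = 4/7 - ⅐*0 = 4/7 + 0 = 4/7)
N(n) = 2*n*(3 + n)*(8 + n) (N(n) = ((3 + n)*(8 + n))*(2*n) = 2*n*(3 + n)*(8 + n))
N(B(-4)) + l(2)*(-31) = 2*(4/7)*(24 + (4/7)² + 11*(4/7)) + (3 - 1*2² - 6*2)*(-31) = 2*(4/7)*(24 + 16/49 + 44/7) + (3 - 1*4 - 12)*(-31) = 2*(4/7)*(1500/49) + (3 - 4 - 12)*(-31) = 12000/343 - 13*(-31) = 12000/343 + 403 = 150229/343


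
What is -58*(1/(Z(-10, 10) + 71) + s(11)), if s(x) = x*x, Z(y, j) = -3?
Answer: -238641/34 ≈ -7018.9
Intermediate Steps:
s(x) = x²
-58*(1/(Z(-10, 10) + 71) + s(11)) = -58*(1/(-3 + 71) + 11²) = -58*(1/68 + 121) = -58*8229/68 = -238641/34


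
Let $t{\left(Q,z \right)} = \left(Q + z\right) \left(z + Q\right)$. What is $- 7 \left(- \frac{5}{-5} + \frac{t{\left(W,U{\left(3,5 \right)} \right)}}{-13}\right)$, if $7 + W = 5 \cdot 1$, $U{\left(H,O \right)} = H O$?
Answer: $84$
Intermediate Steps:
$W = -2$ ($W = -7 + 5 \cdot 1 = -7 + 5 = -2$)
$t{\left(Q,z \right)} = \left(Q + z\right)^{2}$ ($t{\left(Q,z \right)} = \left(Q + z\right) \left(Q + z\right) = \left(Q + z\right)^{2}$)
$- 7 \left(- \frac{5}{-5} + \frac{t{\left(W,U{\left(3,5 \right)} \right)}}{-13}\right) = - 7 \left(- \frac{5}{-5} + \frac{\left(-2 + 3 \cdot 5\right)^{2}}{-13}\right) = - 7 \left(\left(-5\right) \left(- \frac{1}{5}\right) + \left(-2 + 15\right)^{2} \left(- \frac{1}{13}\right)\right) = - 7 \left(1 + 13^{2} \left(- \frac{1}{13}\right)\right) = - 7 \left(1 + 169 \left(- \frac{1}{13}\right)\right) = - 7 \left(1 - 13\right) = \left(-7\right) \left(-12\right) = 84$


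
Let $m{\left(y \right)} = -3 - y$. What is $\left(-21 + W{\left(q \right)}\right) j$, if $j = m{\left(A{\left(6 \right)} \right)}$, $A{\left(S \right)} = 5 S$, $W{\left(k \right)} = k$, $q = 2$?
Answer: $627$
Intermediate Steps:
$j = -33$ ($j = -3 - 5 \cdot 6 = -3 - 30 = -33$)
$\left(-21 + W{\left(q \right)}\right) j = \left(-21 + 2\right) \left(-33\right) = \left(-19\right) \left(-33\right) = 627$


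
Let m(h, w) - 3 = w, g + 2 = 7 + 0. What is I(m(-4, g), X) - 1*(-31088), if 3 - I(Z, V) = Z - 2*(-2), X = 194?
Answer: 31079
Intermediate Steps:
g = 5 (g = -2 + (7 + 0) = -2 + 7 = 5)
m(h, w) = 3 + w
I(Z, V) = -1 - Z (I(Z, V) = 3 - (Z - 2*(-2)) = 3 - (Z + 4) = 3 - (4 + Z) = 3 + (-4 - Z) = -1 - Z)
I(m(-4, g), X) - 1*(-31088) = (-1 - (3 + 5)) - 1*(-31088) = (-1 - 1*8) + 31088 = (-1 - 8) + 31088 = -9 + 31088 = 31079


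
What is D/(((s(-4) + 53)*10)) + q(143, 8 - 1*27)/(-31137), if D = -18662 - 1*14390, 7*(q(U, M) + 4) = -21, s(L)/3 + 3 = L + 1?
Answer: -514568837/5448975 ≈ -94.434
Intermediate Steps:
s(L) = -6 + 3*L (s(L) = -9 + 3*(L + 1) = -9 + 3*(1 + L) = -9 + (3 + 3*L) = -6 + 3*L)
q(U, M) = -7 (q(U, M) = -4 + (1/7)*(-21) = -4 - 3 = -7)
D = -33052 (D = -18662 - 14390 = -33052)
D/(((s(-4) + 53)*10)) + q(143, 8 - 1*27)/(-31137) = -33052*1/(10*((-6 + 3*(-4)) + 53)) - 7/(-31137) = -33052*1/(10*((-6 - 12) + 53)) - 7*(-1/31137) = -33052*1/(10*(-18 + 53)) + 7/31137 = -33052/(35*10) + 7/31137 = -33052/350 + 7/31137 = -33052*1/350 + 7/31137 = -16526/175 + 7/31137 = -514568837/5448975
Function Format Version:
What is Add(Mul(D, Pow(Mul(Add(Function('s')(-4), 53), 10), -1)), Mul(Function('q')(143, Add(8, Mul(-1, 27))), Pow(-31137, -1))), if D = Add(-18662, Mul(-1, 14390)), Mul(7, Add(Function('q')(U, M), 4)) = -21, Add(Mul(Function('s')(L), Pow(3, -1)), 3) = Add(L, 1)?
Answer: Rational(-514568837, 5448975) ≈ -94.434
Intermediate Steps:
Function('s')(L) = Add(-6, Mul(3, L)) (Function('s')(L) = Add(-9, Mul(3, Add(L, 1))) = Add(-9, Mul(3, Add(1, L))) = Add(-9, Add(3, Mul(3, L))) = Add(-6, Mul(3, L)))
Function('q')(U, M) = -7 (Function('q')(U, M) = Add(-4, Mul(Rational(1, 7), -21)) = Add(-4, -3) = -7)
D = -33052 (D = Add(-18662, -14390) = -33052)
Add(Mul(D, Pow(Mul(Add(Function('s')(-4), 53), 10), -1)), Mul(Function('q')(143, Add(8, Mul(-1, 27))), Pow(-31137, -1))) = Add(Mul(-33052, Pow(Mul(Add(Add(-6, Mul(3, -4)), 53), 10), -1)), Mul(-7, Pow(-31137, -1))) = Add(Mul(-33052, Pow(Mul(Add(Add(-6, -12), 53), 10), -1)), Mul(-7, Rational(-1, 31137))) = Add(Mul(-33052, Pow(Mul(Add(-18, 53), 10), -1)), Rational(7, 31137)) = Add(Mul(-33052, Pow(Mul(35, 10), -1)), Rational(7, 31137)) = Add(Mul(-33052, Pow(350, -1)), Rational(7, 31137)) = Add(Mul(-33052, Rational(1, 350)), Rational(7, 31137)) = Add(Rational(-16526, 175), Rational(7, 31137)) = Rational(-514568837, 5448975)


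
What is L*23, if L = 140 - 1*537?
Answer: -9131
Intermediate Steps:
L = -397 (L = 140 - 537 = -397)
L*23 = -397*23 = -9131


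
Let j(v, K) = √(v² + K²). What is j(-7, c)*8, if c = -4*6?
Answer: 200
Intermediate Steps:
c = -24
j(v, K) = √(K² + v²)
j(-7, c)*8 = √((-24)² + (-7)²)*8 = √(576 + 49)*8 = √625*8 = 25*8 = 200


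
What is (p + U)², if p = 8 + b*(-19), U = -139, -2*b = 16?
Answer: 441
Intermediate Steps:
b = -8 (b = -½*16 = -8)
p = 160 (p = 8 - 8*(-19) = 8 + 152 = 160)
(p + U)² = (160 - 139)² = 21² = 441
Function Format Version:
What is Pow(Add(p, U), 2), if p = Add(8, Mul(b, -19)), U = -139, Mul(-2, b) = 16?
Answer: 441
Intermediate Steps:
b = -8 (b = Mul(Rational(-1, 2), 16) = -8)
p = 160 (p = Add(8, Mul(-8, -19)) = Add(8, 152) = 160)
Pow(Add(p, U), 2) = Pow(Add(160, -139), 2) = Pow(21, 2) = 441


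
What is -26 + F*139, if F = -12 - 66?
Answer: -10868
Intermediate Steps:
F = -78
-26 + F*139 = -26 - 78*139 = -26 - 10842 = -10868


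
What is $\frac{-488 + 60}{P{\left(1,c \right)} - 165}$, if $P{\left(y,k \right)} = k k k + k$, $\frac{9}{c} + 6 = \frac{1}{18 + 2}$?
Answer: $\frac{721248052}{286432215} \approx 2.518$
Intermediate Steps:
$c = - \frac{180}{119}$ ($c = \frac{9}{-6 + \frac{1}{18 + 2}} = \frac{9}{-6 + \frac{1}{20}} = \frac{9}{- \frac{119}{20}} = 9 \left(- \frac{20}{119}\right) = - \frac{180}{119} \approx -1.5126$)
$P{\left(y,k \right)} = k + k^{3}$ ($P{\left(y,k \right)} = k k^{2} + k = k^{3} + k = k + k^{3}$)
$\frac{-488 + 60}{P{\left(1,c \right)} - 165} = \frac{-488 + 60}{\left(- \frac{180}{119} + \left(- \frac{180}{119}\right)^{3}\right) - 165} = - \frac{428}{\left(- \frac{180}{119} - \frac{5832000}{1685159}\right) - 165} = - \frac{428}{- \frac{8380980}{1685159} - 165} = - \frac{428}{- \frac{286432215}{1685159}} = \left(-428\right) \left(- \frac{1685159}{286432215}\right) = \frac{721248052}{286432215}$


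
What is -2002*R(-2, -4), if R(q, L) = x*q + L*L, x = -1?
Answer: -36036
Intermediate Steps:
R(q, L) = L² - q (R(q, L) = -q + L*L = -q + L² = L² - q)
-2002*R(-2, -4) = -2002*((-4)² - 1*(-2)) = -2002*(16 + 2) = -2002*18 = -36036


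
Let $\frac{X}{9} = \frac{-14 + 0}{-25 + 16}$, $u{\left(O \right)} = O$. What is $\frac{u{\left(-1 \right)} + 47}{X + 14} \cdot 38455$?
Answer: $\frac{884465}{14} \approx 63176.0$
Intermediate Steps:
$X = 14$ ($X = 9 \frac{-14 + 0}{-25 + 16} = 9 \left(- \frac{14}{-9}\right) = 9 \left(\left(-14\right) \left(- \frac{1}{9}\right)\right) = 9 \cdot \frac{14}{9} = 14$)
$\frac{u{\left(-1 \right)} + 47}{X + 14} \cdot 38455 = \frac{-1 + 47}{14 + 14} \cdot 38455 = \frac{46}{28} \cdot 38455 = 46 \cdot \frac{1}{28} \cdot 38455 = \frac{23}{14} \cdot 38455 = \frac{884465}{14}$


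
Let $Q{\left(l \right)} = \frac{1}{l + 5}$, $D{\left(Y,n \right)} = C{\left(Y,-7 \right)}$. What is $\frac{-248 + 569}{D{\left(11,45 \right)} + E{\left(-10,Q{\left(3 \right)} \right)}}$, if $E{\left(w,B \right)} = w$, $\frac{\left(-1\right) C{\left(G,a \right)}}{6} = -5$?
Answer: $\frac{321}{20} \approx 16.05$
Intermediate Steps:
$C{\left(G,a \right)} = 30$ ($C{\left(G,a \right)} = \left(-6\right) \left(-5\right) = 30$)
$D{\left(Y,n \right)} = 30$
$Q{\left(l \right)} = \frac{1}{5 + l}$
$\frac{-248 + 569}{D{\left(11,45 \right)} + E{\left(-10,Q{\left(3 \right)} \right)}} = \frac{-248 + 569}{30 - 10} = \frac{321}{20}$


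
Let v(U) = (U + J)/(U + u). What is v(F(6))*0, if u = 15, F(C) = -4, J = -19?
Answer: 0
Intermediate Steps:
v(U) = (-19 + U)/(15 + U) (v(U) = (U - 19)/(U + 15) = (-19 + U)/(15 + U))
v(F(6))*0 = ((-19 - 4)/(15 - 4))*0 = (-23/11)*0 = ((1/11)*(-23))*0 = -23/11*0 = 0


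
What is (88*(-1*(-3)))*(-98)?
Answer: -25872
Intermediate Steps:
(88*(-1*(-3)))*(-98) = (88*3)*(-98) = 264*(-98) = -25872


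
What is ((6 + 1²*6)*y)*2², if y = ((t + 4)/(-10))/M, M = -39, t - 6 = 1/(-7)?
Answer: 552/455 ≈ 1.2132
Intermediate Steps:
t = 41/7 (t = 6 + 1/(-7) = 6 - ⅐ = 41/7 ≈ 5.8571)
y = 23/910 (y = ((41/7 + 4)/(-10))/(-39) = ((69/7)*(-⅒))*(-1/39) = -69/70*(-1/39) = 23/910 ≈ 0.025275)
((6 + 1²*6)*y)*2² = ((6 + 1²*6)*(23/910))*2² = ((6 + 1*6)*(23/910))*4 = ((6 + 6)*(23/910))*4 = (12*(23/910))*4 = (138/455)*4 = 552/455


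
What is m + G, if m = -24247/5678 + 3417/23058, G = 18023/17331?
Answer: -194268335143/63028670229 ≈ -3.0822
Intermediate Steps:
G = 18023/17331 (G = 18023*(1/17331) = 18023/17331 ≈ 1.0399)
m = -44973800/10910277 (m = -24247*1/5678 + 3417*(1/23058) = -24247/5678 + 1139/7686 = -44973800/10910277 ≈ -4.1221)
m + G = -44973800/10910277 + 18023/17331 = -194268335143/63028670229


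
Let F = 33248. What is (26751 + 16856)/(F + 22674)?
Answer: 43607/55922 ≈ 0.77978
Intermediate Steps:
(26751 + 16856)/(F + 22674) = (26751 + 16856)/(33248 + 22674) = 43607/55922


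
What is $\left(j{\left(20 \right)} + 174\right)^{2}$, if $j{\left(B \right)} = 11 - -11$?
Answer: $38416$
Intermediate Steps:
$j{\left(B \right)} = 22$ ($j{\left(B \right)} = 11 + 11 = 22$)
$\left(j{\left(20 \right)} + 174\right)^{2} = \left(22 + 174\right)^{2} = 196^{2} = 38416$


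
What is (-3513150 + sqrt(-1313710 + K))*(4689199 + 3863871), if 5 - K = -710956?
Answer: -30048217870500 + 59871490*I*sqrt(12301) ≈ -3.0048e+13 + 6.6403e+9*I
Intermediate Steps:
K = 710961 (K = 5 - 1*(-710956) = 5 + 710956 = 710961)
(-3513150 + sqrt(-1313710 + K))*(4689199 + 3863871) = (-3513150 + sqrt(-1313710 + 710961))*(4689199 + 3863871) = (-3513150 + sqrt(-602749))*8553070 = (-3513150 + 7*I*sqrt(12301))*8553070 = -30048217870500 + 59871490*I*sqrt(12301)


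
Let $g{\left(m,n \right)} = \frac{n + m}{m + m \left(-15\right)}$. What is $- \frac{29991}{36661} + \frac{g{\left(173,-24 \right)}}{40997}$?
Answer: $- \frac{2977953829883}{3640244243174} \approx -0.81806$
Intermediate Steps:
$g{\left(m,n \right)} = - \frac{m + n}{14 m}$ ($g{\left(m,n \right)} = \frac{m + n}{m - 15 m} = \frac{m + n}{\left(-14\right) m} = \left(m + n\right) \left(- \frac{1}{14 m}\right) = - \frac{m + n}{14 m}$)
$- \frac{29991}{36661} + \frac{g{\left(173,-24 \right)}}{40997} = - \frac{29991}{36661} + \frac{\frac{1}{14} \cdot \frac{1}{173} \left(\left(-1\right) 173 - -24\right)}{40997} = \left(-29991\right) \frac{1}{36661} + \frac{1}{14} \cdot \frac{1}{173} \left(-173 + 24\right) \frac{1}{40997} = - \frac{29991}{36661} + \frac{1}{14} \cdot \frac{1}{173} \left(-149\right) \frac{1}{40997} = - \frac{29991}{36661} - \frac{149}{99294734} = - \frac{2977953829883}{3640244243174}$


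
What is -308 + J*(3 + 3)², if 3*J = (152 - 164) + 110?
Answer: 868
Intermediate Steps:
J = 98/3 (J = ((152 - 164) + 110)/3 = (-12 + 110)/3 = (⅓)*98 = 98/3 ≈ 32.667)
-308 + J*(3 + 3)² = -308 + 98*(3 + 3)²/3 = -308 + (98/3)*6² = -308 + (98/3)*36 = -308 + 1176 = 868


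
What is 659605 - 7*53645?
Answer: 284090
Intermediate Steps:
659605 - 7*53645 = 659605 - 1*375515 = 659605 - 375515 = 284090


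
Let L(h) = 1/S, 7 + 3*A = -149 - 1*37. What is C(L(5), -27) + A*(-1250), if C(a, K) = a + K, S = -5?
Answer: 1205842/15 ≈ 80390.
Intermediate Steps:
A = -193/3 (A = -7/3 + (-149 - 1*37)/3 = -7/3 + (-149 - 37)/3 = -7/3 + (⅓)*(-186) = -7/3 - 62 = -193/3 ≈ -64.333)
L(h) = -⅕ (L(h) = 1/(-5) = -⅕)
C(a, K) = K + a
C(L(5), -27) + A*(-1250) = (-27 - ⅕) - 193/3*(-1250) = -136/5 + 241250/3 = 1205842/15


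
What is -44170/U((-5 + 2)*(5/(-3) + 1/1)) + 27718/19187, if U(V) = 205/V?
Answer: -337859478/786667 ≈ -429.48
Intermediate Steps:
-44170/U((-5 + 2)*(5/(-3) + 1/1)) + 27718/19187 = -44170*(-5 + 2)*(5/(-3) + 1/1)/205 + 27718/19187 = -44170/(205/((-3*(5*(-⅓) + 1*1)))) + 27718*(1/19187) = -44170/(205/((-3*(-5/3 + 1)))) + 27718/19187 = -44170/(205/((-3*(-⅔)))) + 27718/19187 = -44170/(205/2) + 27718/19187 = -44170/(205*(½)) + 27718/19187 = -44170/205/2 + 27718/19187 = -44170*2/205 + 27718/19187 = -17668/41 + 27718/19187 = -337859478/786667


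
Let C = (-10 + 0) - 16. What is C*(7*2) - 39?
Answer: -403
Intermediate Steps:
C = -26 (C = -10 - 16 = -26)
C*(7*2) - 39 = -182*2 - 39 = -26*14 - 39 = -364 - 39 = -403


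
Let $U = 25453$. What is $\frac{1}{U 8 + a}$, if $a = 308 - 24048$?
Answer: $\frac{1}{179884} \approx 5.5591 \cdot 10^{-6}$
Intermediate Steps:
$a = -23740$ ($a = 308 - 24048 = -23740$)
$\frac{1}{U 8 + a} = \frac{1}{25453 \cdot 8 - 23740} = \frac{1}{203624 - 23740} = \frac{1}{179884}$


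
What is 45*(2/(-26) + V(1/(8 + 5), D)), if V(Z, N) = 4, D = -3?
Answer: 2295/13 ≈ 176.54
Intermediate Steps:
45*(2/(-26) + V(1/(8 + 5), D)) = 45*(2/(-26) + 4) = 45*(2*(-1/26) + 4) = 45*(-1/13 + 4) = 45*(51/13) = 2295/13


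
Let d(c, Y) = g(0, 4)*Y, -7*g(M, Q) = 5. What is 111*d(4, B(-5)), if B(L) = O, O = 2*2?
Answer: -2220/7 ≈ -317.14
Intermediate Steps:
g(M, Q) = -5/7 (g(M, Q) = -1/7*5 = -5/7)
O = 4
B(L) = 4
d(c, Y) = -5*Y/7
111*d(4, B(-5)) = 111*(-5/7*4) = 111*(-20/7) = -2220/7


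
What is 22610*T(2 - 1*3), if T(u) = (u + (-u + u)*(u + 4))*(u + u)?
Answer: 45220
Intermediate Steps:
T(u) = 2*u**2 (T(u) = (u + 0*(4 + u))*(2*u) = (u + 0)*(2*u) = u*(2*u) = 2*u**2)
22610*T(2 - 1*3) = 22610*(2*(2 - 1*3)**2) = 22610*(2*(2 - 3)**2) = 22610*(2*(-1)**2) = 22610*(2*1) = 22610*2 = 45220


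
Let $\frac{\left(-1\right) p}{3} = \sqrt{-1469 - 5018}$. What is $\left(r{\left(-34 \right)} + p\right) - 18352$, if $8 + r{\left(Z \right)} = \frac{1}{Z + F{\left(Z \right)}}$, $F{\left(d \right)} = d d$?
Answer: $- \frac{20599919}{1122} - 3 i \sqrt{6487} \approx -18360.0 - 241.63 i$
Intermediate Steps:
$F{\left(d \right)} = d^{2}$
$r{\left(Z \right)} = -8 + \frac{1}{Z + Z^{2}}$
$p = - 3 i \sqrt{6487}$ ($p = - 3 \sqrt{-1469 - 5018} = - 3 \sqrt{-6487} = - 3 i \sqrt{6487} \approx - 241.63 i$)
$\left(r{\left(-34 \right)} + p\right) - 18352 = \left(\frac{1 - -272 - 8 \left(-34\right)^{2}}{\left(-34\right) \left(1 - 34\right)} - 3 i \sqrt{6487}\right) - 18352 = \left(- \frac{1 + 272 - 9248}{34 \left(-33\right)} - 3 i \sqrt{6487}\right) - 18352 = \left(\left(- \frac{1}{34}\right) \left(- \frac{1}{33}\right) \left(1 + 272 - 9248\right) - 3 i \sqrt{6487}\right) - 18352 = \left(\left(- \frac{1}{34}\right) \left(- \frac{1}{33}\right) \left(-8975\right) - 3 i \sqrt{6487}\right) - 18352 = \left(- \frac{8975}{1122} - 3 i \sqrt{6487}\right) - 18352 = - \frac{20599919}{1122} - 3 i \sqrt{6487}$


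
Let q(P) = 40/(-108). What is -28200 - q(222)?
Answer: -761390/27 ≈ -28200.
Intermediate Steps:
q(P) = -10/27 (q(P) = 40*(-1/108) = -10/27)
-28200 - q(222) = -28200 - 1*(-10/27) = -28200 + 10/27 = -761390/27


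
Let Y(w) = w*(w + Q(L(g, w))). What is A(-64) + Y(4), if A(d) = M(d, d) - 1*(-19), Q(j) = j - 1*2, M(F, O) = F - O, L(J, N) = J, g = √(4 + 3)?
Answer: 27 + 4*√7 ≈ 37.583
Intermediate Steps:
g = √7 ≈ 2.6458
Q(j) = -2 + j (Q(j) = j - 2 = -2 + j)
Y(w) = w*(-2 + w + √7) (Y(w) = w*(w + (-2 + √7)) = w*(-2 + w + √7))
A(d) = 19 (A(d) = (d - d) - 1*(-19) = 0 + 19 = 19)
A(-64) + Y(4) = 19 + 4*(-2 + 4 + √7) = 19 + 4*(2 + √7) = 19 + (8 + 4*√7) = 27 + 4*√7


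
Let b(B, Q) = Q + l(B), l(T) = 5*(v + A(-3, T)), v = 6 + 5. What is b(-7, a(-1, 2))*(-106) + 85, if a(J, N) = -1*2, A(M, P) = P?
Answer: -1823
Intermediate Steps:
v = 11
a(J, N) = -2
l(T) = 55 + 5*T (l(T) = 5*(11 + T) = 55 + 5*T)
b(B, Q) = 55 + Q + 5*B (b(B, Q) = Q + (55 + 5*B) = 55 + Q + 5*B)
b(-7, a(-1, 2))*(-106) + 85 = (55 - 2 + 5*(-7))*(-106) + 85 = (55 - 2 - 35)*(-106) + 85 = 18*(-106) + 85 = -1908 + 85 = -1823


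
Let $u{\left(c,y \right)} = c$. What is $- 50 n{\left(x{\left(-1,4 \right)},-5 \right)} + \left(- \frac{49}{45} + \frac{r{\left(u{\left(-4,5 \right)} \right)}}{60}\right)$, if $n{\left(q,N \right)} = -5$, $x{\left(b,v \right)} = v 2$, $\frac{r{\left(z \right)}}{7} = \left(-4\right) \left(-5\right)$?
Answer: $\frac{11306}{45} \approx 251.24$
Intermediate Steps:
$r{\left(z \right)} = 140$ ($r{\left(z \right)} = 7 \left(\left(-4\right) \left(-5\right)\right) = 7 \cdot 20 = 140$)
$x{\left(b,v \right)} = 2 v$
$- 50 n{\left(x{\left(-1,4 \right)},-5 \right)} + \left(- \frac{49}{45} + \frac{r{\left(u{\left(-4,5 \right)} \right)}}{60}\right) = \left(-50\right) \left(-5\right) + \left(- \frac{49}{45} + \frac{140}{60}\right) = 250 + \left(\left(-49\right) \frac{1}{45} + 140 \cdot \frac{1}{60}\right) = 250 + \left(- \frac{49}{45} + \frac{7}{3}\right) = 250 + \frac{56}{45} = \frac{11306}{45}$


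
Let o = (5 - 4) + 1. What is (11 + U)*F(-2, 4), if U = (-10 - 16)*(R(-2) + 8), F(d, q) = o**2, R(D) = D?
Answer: -580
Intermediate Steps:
o = 2 (o = 1 + 1 = 2)
F(d, q) = 4 (F(d, q) = 2**2 = 4)
U = -156 (U = (-10 - 16)*(-2 + 8) = -26*6 = -156)
(11 + U)*F(-2, 4) = (11 - 156)*4 = -145*4 = -580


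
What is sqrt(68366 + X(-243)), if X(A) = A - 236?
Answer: 3*sqrt(7543) ≈ 260.55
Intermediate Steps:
X(A) = -236 + A
sqrt(68366 + X(-243)) = sqrt(68366 + (-236 - 243)) = sqrt(68366 - 479) = sqrt(67887) = 3*sqrt(7543)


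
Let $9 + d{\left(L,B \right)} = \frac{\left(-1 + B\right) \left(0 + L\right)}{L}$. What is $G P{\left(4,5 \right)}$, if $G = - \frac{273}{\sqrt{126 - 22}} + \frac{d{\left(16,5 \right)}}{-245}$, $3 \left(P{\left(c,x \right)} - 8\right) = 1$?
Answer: $\frac{25}{147} - \frac{175 \sqrt{26}}{4} \approx -222.91$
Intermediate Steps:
$d{\left(L,B \right)} = -10 + B$ ($d{\left(L,B \right)} = -9 + \frac{\left(-1 + B\right) \left(0 + L\right)}{L} = -9 + \frac{\left(-1 + B\right) L}{L} = -9 + \frac{L \left(-1 + B\right)}{L} = -9 + \left(-1 + B\right) = -10 + B$)
$P{\left(c,x \right)} = \frac{25}{3}$ ($P{\left(c,x \right)} = 8 + \frac{1}{3} \cdot 1 = 8 + \frac{1}{3} = \frac{25}{3}$)
$G = \frac{1}{49} - \frac{21 \sqrt{26}}{4}$ ($G = - \frac{273}{\sqrt{126 - 22}} + \frac{-10 + 5}{-245} = - \frac{273}{\sqrt{104}} - - \frac{1}{49} = - \frac{273}{2 \sqrt{26}} + \frac{1}{49} = - 273 \frac{\sqrt{26}}{52} + \frac{1}{49} = - \frac{21 \sqrt{26}}{4} + \frac{1}{49} = \frac{1}{49} - \frac{21 \sqrt{26}}{4} \approx -26.749$)
$G P{\left(4,5 \right)} = \left(\frac{1}{49} - \frac{21 \sqrt{26}}{4}\right) \frac{25}{3} = \frac{25}{147} - \frac{175 \sqrt{26}}{4}$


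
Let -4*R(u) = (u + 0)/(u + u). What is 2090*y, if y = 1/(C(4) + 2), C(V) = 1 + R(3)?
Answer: 16720/23 ≈ 726.96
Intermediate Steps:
R(u) = -⅛ (R(u) = -(u + 0)/(4*(u + u)) = -u/(4*(2*u)) = -u*1/(2*u)/4 = -¼*½ = -⅛)
C(V) = 7/8 (C(V) = 1 - ⅛ = 7/8)
y = 8/23 (y = 1/(7/8 + 2) = 1/(23/8) = 8/23 ≈ 0.34783)
2090*y = 2090*(8/23) = 16720/23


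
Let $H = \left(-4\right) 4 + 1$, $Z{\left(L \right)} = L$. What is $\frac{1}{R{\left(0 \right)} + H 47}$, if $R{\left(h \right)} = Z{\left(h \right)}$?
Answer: $- \frac{1}{705} \approx -0.0014184$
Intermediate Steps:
$H = -15$ ($H = -16 + 1 = -15$)
$R{\left(h \right)} = h$
$\frac{1}{R{\left(0 \right)} + H 47} = \frac{1}{0 - 705} = \frac{1}{-705} = - \frac{1}{705}$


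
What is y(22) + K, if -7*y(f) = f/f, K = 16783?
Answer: 117480/7 ≈ 16783.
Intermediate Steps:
y(f) = -⅐ (y(f) = -f/(7*f) = -⅐*1 = -⅐)
y(22) + K = -⅐ + 16783 = 117480/7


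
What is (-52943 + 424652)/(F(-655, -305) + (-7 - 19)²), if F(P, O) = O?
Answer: 371709/371 ≈ 1001.9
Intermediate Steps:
(-52943 + 424652)/(F(-655, -305) + (-7 - 19)²) = (-52943 + 424652)/(-305 + (-7 - 19)²) = 371709/(-305 + (-26)²) = 371709/(-305 + 676) = 371709/371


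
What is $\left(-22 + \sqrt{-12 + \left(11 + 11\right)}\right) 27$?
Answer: $-594 + 27 \sqrt{10} \approx -508.62$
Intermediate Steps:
$\left(-22 + \sqrt{-12 + \left(11 + 11\right)}\right) 27 = \left(-22 + \sqrt{-12 + 22}\right) 27 = \left(-22 + \sqrt{10}\right) 27 = -594 + 27 \sqrt{10}$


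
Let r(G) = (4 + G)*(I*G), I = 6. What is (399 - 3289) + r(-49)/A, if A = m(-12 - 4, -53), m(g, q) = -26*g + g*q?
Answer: -1819865/632 ≈ -2879.5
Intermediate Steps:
r(G) = 6*G*(4 + G) (r(G) = (4 + G)*(6*G) = 6*G*(4 + G))
A = 1264 (A = (-12 - 4)*(-26 - 53) = -16*(-79) = 1264)
(399 - 3289) + r(-49)/A = (399 - 3289) + (6*(-49)*(4 - 49))/1264 = -2890 + (6*(-49)*(-45))*(1/1264) = -2890 + 13230*(1/1264) = -2890 + 6615/632 = -1819865/632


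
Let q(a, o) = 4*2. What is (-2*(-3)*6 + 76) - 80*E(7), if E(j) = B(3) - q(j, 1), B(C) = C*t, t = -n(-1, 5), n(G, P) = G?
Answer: 512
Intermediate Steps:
q(a, o) = 8
t = 1 (t = -1*(-1) = 1)
B(C) = C (B(C) = C*1 = C)
E(j) = -5 (E(j) = 3 - 1*8 = 3 - 8 = -5)
(-2*(-3)*6 + 76) - 80*E(7) = (-2*(-3)*6 + 76) - 80*(-5) = (6*6 + 76) + 400 = (36 + 76) + 400 = 112 + 400 = 512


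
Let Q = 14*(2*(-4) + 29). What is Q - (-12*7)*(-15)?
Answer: -966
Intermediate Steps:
Q = 294 (Q = 14*(-8 + 29) = 14*21 = 294)
Q - (-12*7)*(-15) = 294 - (-12*7)*(-15) = 294 - (-84)*(-15) = 294 - 1*1260 = 294 - 1260 = -966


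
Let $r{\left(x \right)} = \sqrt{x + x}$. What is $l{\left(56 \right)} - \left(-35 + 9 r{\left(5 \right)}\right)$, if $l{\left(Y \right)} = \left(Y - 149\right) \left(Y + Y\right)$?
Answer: $-10381 - 9 \sqrt{10} \approx -10409.0$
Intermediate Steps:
$r{\left(x \right)} = \sqrt{2} \sqrt{x}$ ($r{\left(x \right)} = \sqrt{2 x} = \sqrt{2} \sqrt{x}$)
$l{\left(Y \right)} = 2 Y \left(-149 + Y\right)$ ($l{\left(Y \right)} = \left(-149 + Y\right) 2 Y = 2 Y \left(-149 + Y\right)$)
$l{\left(56 \right)} - \left(-35 + 9 r{\left(5 \right)}\right) = 2 \cdot 56 \left(-149 + 56\right) - \left(-35 + 9 \sqrt{2} \sqrt{5}\right) = 2 \cdot 56 \left(-93\right) - \left(-35 + 9 \sqrt{10}\right) = -10416 + \left(35 - 9 \sqrt{10}\right) = -10381 - 9 \sqrt{10}$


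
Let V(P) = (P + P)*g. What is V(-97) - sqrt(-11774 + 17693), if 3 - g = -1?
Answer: -776 - sqrt(5919) ≈ -852.94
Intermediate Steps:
g = 4 (g = 3 - 1*(-1) = 3 + 1 = 4)
V(P) = 8*P (V(P) = (P + P)*4 = (2*P)*4 = 8*P)
V(-97) - sqrt(-11774 + 17693) = 8*(-97) - sqrt(-11774 + 17693) = -776 - sqrt(5919)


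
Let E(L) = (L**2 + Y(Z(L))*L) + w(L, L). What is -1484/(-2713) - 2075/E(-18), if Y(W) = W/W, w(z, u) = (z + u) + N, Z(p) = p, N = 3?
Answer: -5224343/740649 ≈ -7.0537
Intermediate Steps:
w(z, u) = 3 + u + z (w(z, u) = (z + u) + 3 = (u + z) + 3 = 3 + u + z)
Y(W) = 1
E(L) = 3 + L**2 + 3*L (E(L) = (L**2 + 1*L) + (3 + L + L) = (L**2 + L) + (3 + 2*L) = (L + L**2) + (3 + 2*L) = 3 + L**2 + 3*L)
-1484/(-2713) - 2075/E(-18) = -1484/(-2713) - 2075/(3 + (-18)**2 + 3*(-18)) = -1484*(-1/2713) - 2075/(3 + 324 - 54) = 1484/2713 - 2075/273 = -5224343/740649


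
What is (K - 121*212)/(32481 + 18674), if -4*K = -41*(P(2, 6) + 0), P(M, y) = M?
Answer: -51263/102310 ≈ -0.50106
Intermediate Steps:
K = 41/2 (K = -(-41)*(2 + 0)/4 = -(-41)*2/4 = -¼*(-82) = 41/2 ≈ 20.500)
(K - 121*212)/(32481 + 18674) = (41/2 - 121*212)/(32481 + 18674) = (41/2 - 25652)/51155 = -51263/2*1/51155 = -51263/102310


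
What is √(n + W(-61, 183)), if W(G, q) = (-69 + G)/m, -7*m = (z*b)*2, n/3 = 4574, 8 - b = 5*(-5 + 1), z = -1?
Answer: √54823/2 ≈ 117.07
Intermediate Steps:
b = 28 (b = 8 - 5*(-5 + 1) = 8 - 5*(-4) = 8 - 1*(-20) = 8 + 20 = 28)
n = 13722 (n = 3*4574 = 13722)
m = 8 (m = -(-1*28)*2/7 = -(-4)*2 = -⅐*(-56) = 8)
W(G, q) = -69/8 + G/8 (W(G, q) = (-69 + G)/8 = (-69 + G)*(⅛) = -69/8 + G/8)
√(n + W(-61, 183)) = √(13722 + (-69/8 + (⅛)*(-61))) = √(13722 + (-69/8 - 61/8)) = √(13722 - 65/4) = √(54823/4) = √54823/2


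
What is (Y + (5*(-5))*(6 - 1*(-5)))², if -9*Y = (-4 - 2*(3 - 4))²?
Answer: 6145441/81 ≈ 75870.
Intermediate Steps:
Y = -4/9 (Y = -(-4 - 2*(3 - 4))²/9 = -(-4 - 2*(-1))²/9 = -(-4 + 2)²/9 = -⅑*(-2)² = -⅑*4 = -4/9 ≈ -0.44444)
(Y + (5*(-5))*(6 - 1*(-5)))² = (-4/9 + (5*(-5))*(6 - 1*(-5)))² = (-4/9 - 25*(6 + 5))² = (-4/9 - 25*11)² = (-4/9 - 275)² = (-2479/9)² = 6145441/81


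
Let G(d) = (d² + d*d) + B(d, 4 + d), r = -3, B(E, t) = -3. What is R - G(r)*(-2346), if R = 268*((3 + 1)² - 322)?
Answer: -46818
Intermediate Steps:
G(d) = -3 + 2*d² (G(d) = (d² + d*d) - 3 = (d² + d²) - 3 = 2*d² - 3 = -3 + 2*d²)
R = -82008 (R = 268*(4² - 322) = 268*(16 - 322) = 268*(-306) = -82008)
R - G(r)*(-2346) = -82008 - (-3 + 2*(-3)²)*(-2346) = -82008 - (-3 + 2*9)*(-2346) = -82008 - (-3 + 18)*(-2346) = -82008 - 15*(-2346) = -82008 - 1*(-35190) = -82008 + 35190 = -46818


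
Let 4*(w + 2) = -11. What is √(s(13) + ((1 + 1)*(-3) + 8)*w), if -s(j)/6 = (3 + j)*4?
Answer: I*√1574/2 ≈ 19.837*I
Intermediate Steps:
w = -19/4 (w = -2 + (¼)*(-11) = -2 - 11/4 = -19/4 ≈ -4.7500)
s(j) = -72 - 24*j (s(j) = -6*(3 + j)*4 = -6*(12 + 4*j) = -72 - 24*j)
√(s(13) + ((1 + 1)*(-3) + 8)*w) = √((-72 - 24*13) + ((1 + 1)*(-3) + 8)*(-19/4)) = √((-72 - 312) + (2*(-3) + 8)*(-19/4)) = √(-384 + (-6 + 8)*(-19/4)) = √(-384 + 2*(-19/4)) = √(-384 - 19/2) = √(-787/2) = I*√1574/2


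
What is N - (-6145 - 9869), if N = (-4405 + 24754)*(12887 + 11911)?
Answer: 504630516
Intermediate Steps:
N = 504614502 (N = 20349*24798 = 504614502)
N - (-6145 - 9869) = 504614502 - (-6145 - 9869) = 504614502 - 1*(-16014) = 504614502 + 16014 = 504630516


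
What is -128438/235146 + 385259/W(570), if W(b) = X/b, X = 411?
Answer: 8606241919327/16107501 ≈ 5.3430e+5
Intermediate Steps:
W(b) = 411/b
-128438/235146 + 385259/W(570) = -128438/235146 + 385259/((411/570)) = -128438*1/235146 + 385259/((411*(1/570))) = -64219/117573 + 385259/(137/190) = -64219/117573 + 385259*(190/137) = -64219/117573 + 73199210/137 = 8606241919327/16107501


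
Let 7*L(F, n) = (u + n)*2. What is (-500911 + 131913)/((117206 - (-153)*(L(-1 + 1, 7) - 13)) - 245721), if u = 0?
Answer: 184499/65099 ≈ 2.8341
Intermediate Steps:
L(F, n) = 2*n/7 (L(F, n) = ((0 + n)*2)/7 = (n*2)/7 = (2*n)/7 = 2*n/7)
(-500911 + 131913)/((117206 - (-153)*(L(-1 + 1, 7) - 13)) - 245721) = (-500911 + 131913)/((117206 - (-153)*((2/7)*7 - 13)) - 245721) = -368998/((117206 - (-153)*(2 - 13)) - 245721) = -368998/((117206 - (-153)*(-11)) - 245721) = -368998/((117206 - 1*1683) - 245721) = -368998/((117206 - 1683) - 245721) = -368998/(115523 - 245721) = -368998/(-130198) = -368998*(-1/130198) = 184499/65099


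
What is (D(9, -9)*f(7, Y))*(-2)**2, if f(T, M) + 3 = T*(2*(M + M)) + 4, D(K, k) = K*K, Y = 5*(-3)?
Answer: -135756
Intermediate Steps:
Y = -15
D(K, k) = K**2
f(T, M) = 1 + 4*M*T (f(T, M) = -3 + (T*(2*(M + M)) + 4) = -3 + (T*(2*(2*M)) + 4) = -3 + (T*(4*M) + 4) = -3 + (4*M*T + 4) = -3 + (4 + 4*M*T) = 1 + 4*M*T)
(D(9, -9)*f(7, Y))*(-2)**2 = (9**2*(1 + 4*(-15)*7))*(-2)**2 = (81*(1 - 420))*4 = (81*(-419))*4 = -33939*4 = -135756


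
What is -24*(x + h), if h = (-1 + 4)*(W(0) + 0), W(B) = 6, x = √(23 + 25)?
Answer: -432 - 96*√3 ≈ -598.28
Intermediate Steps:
x = 4*√3 (x = √48 = 4*√3 ≈ 6.9282)
h = 18 (h = (-1 + 4)*(6 + 0) = 3*6 = 18)
-24*(x + h) = -24*(4*√3 + 18) = -24*(18 + 4*√3) = -432 - 96*√3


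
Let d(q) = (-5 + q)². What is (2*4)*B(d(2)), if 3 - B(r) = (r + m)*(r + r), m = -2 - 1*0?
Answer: -984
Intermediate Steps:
m = -2 (m = -2 + 0 = -2)
B(r) = 3 - 2*r*(-2 + r) (B(r) = 3 - (r - 2)*(r + r) = 3 - (-2 + r)*2*r = 3 - 2*r*(-2 + r))
(2*4)*B(d(2)) = (2*4)*(3 - 2*(-5 + 2)⁴ + 4*(-5 + 2)²) = 8*(3 - 2*((-3)²)² + 4*(-3)²) = 8*(3 - 2*9² + 4*9) = 8*(3 - 2*81 + 36) = 8*(3 - 162 + 36) = 8*(-123) = -984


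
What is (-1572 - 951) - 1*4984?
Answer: -7507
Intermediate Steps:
(-1572 - 951) - 1*4984 = -2523 - 4984 = -7507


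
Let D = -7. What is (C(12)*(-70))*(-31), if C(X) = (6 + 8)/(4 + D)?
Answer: -30380/3 ≈ -10127.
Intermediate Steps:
C(X) = -14/3 (C(X) = (6 + 8)/(4 - 7) = 14/(-3) = 14*(-⅓) = -14/3)
(C(12)*(-70))*(-31) = -14/3*(-70)*(-31) = (980/3)*(-31) = -30380/3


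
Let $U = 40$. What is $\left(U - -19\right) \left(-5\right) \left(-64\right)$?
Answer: $18880$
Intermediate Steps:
$\left(U - -19\right) \left(-5\right) \left(-64\right) = \left(40 - -19\right) \left(-5\right) \left(-64\right) = \left(40 + 19\right) \left(-5\right) \left(-64\right) = 59 \left(-5\right) \left(-64\right) = \left(-295\right) \left(-64\right) = 18880$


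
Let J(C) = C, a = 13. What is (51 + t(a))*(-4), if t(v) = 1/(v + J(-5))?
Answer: -409/2 ≈ -204.50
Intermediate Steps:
t(v) = 1/(-5 + v) (t(v) = 1/(v - 5) = 1/(-5 + v))
(51 + t(a))*(-4) = (51 + 1/(-5 + 13))*(-4) = (51 + 1/8)*(-4) = (51 + ⅛)*(-4) = (409/8)*(-4) = -409/2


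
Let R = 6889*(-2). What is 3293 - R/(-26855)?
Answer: 88419737/26855 ≈ 3292.5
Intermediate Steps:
R = -13778
3293 - R/(-26855) = 3293 - (-13778)/(-26855) = 3293 - (-13778)*(-1)/26855 = 3293 - 1*13778/26855 = 3293 - 13778/26855 = 88419737/26855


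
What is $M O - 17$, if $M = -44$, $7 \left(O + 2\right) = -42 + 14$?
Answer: $247$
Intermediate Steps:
$O = -6$ ($O = -2 + \frac{-42 + 14}{7} = -2 + \frac{1}{7} \left(-28\right) = -2 - 4 = -6$)
$M O - 17 = \left(-44\right) \left(-6\right) - 17 = 264 - 17 = 247$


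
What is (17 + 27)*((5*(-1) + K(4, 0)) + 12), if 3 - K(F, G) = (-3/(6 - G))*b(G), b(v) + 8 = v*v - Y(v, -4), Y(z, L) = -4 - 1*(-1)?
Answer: 330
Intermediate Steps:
Y(z, L) = -3 (Y(z, L) = -4 + 1 = -3)
b(v) = -5 + v² (b(v) = -8 + (v*v - 1*(-3)) = -8 + (v² + 3) = -8 + (3 + v²) = -5 + v²)
K(F, G) = 3 + 3*(-5 + G²)/(6 - G) (K(F, G) = 3 - (-3/(6 - G))*(-5 + G²) = 3 - (-3)*(-5 + G²)/(6 - G) = 3 + 3*(-5 + G²)/(6 - G))
(17 + 27)*((5*(-1) + K(4, 0)) + 12) = (17 + 27)*((5*(-1) + 3*(-1 + 0 - 1*0²)/(-6 + 0)) + 12) = 44*((-5 + 3*(-1 + 0 - 1*0)/(-6)) + 12) = 44*((-5 + 3*(-⅙)*(-1 + 0 + 0)) + 12) = 44*((-5 + 3*(-⅙)*(-1)) + 12) = 44*((-5 + ½) + 12) = 44*(-9/2 + 12) = 44*(15/2) = 330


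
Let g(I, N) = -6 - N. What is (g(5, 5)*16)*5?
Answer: -880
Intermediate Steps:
(g(5, 5)*16)*5 = ((-6 - 1*5)*16)*5 = ((-6 - 5)*16)*5 = -11*16*5 = -176*5 = -880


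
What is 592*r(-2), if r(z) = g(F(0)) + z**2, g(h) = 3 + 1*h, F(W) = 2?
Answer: 5328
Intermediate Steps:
g(h) = 3 + h
r(z) = 5 + z**2 (r(z) = (3 + 2) + z**2 = 5 + z**2)
592*r(-2) = 592*(5 + (-2)**2) = 592*(5 + 4) = 592*9 = 5328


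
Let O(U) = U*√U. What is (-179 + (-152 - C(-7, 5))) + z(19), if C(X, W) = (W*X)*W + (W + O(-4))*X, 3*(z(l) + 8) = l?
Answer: -368/3 - 56*I ≈ -122.67 - 56.0*I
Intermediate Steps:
O(U) = U^(3/2)
z(l) = -8 + l/3
C(X, W) = X*W² + X*(W - 8*I) (C(X, W) = (W*X)*W + (W + (-4)^(3/2))*X = X*W² + (W - 8*I)*X = X*W² + X*(W - 8*I))
(-179 + (-152 - C(-7, 5))) + z(19) = (-179 + (-152 - (-7)*(5 + 5² - 8*I))) + (-8 + (⅓)*19) = (-179 + (-152 - (-7)*(5 + 25 - 8*I))) + (-8 + 19/3) = (-179 + (-152 - (-7)*(30 - 8*I))) - 5/3 = (-179 + (-152 - (-210 + 56*I))) - 5/3 = (-179 + (-152 + (210 - 56*I))) - 5/3 = (-179 + (58 - 56*I)) - 5/3 = (-121 - 56*I) - 5/3 = -368/3 - 56*I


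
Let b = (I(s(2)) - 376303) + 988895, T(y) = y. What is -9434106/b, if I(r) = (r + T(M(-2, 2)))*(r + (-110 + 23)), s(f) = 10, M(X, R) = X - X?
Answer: -4717053/305911 ≈ -15.420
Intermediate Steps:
M(X, R) = 0
I(r) = r*(-87 + r) (I(r) = (r + 0)*(r + (-110 + 23)) = r*(r - 87) = r*(-87 + r))
b = 611822 (b = (10*(-87 + 10) - 376303) + 988895 = (10*(-77) - 376303) + 988895 = (-770 - 376303) + 988895 = -377073 + 988895 = 611822)
-9434106/b = -9434106/611822 = -9434106*1/611822 = -4717053/305911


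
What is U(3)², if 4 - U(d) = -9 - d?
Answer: 256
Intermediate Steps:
U(d) = 13 + d (U(d) = 4 - (-9 - d) = 4 + (9 + d) = 13 + d)
U(3)² = (13 + 3)² = 16² = 256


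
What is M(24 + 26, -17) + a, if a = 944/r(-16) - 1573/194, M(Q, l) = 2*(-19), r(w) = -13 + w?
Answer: -442541/5626 ≈ -78.660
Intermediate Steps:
M(Q, l) = -38
a = -228753/5626 (a = 944/(-13 - 16) - 1573/194 = 944/(-29) - 1573*1/194 = 944*(-1/29) - 1573/194 = -944/29 - 1573/194 = -228753/5626 ≈ -40.660)
M(24 + 26, -17) + a = -38 - 228753/5626 = -442541/5626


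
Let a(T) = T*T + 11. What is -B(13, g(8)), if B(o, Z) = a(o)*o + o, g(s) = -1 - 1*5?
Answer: -2353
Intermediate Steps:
a(T) = 11 + T² (a(T) = T² + 11 = 11 + T²)
g(s) = -6 (g(s) = -1 - 5 = -6)
B(o, Z) = o + o*(11 + o²) (B(o, Z) = (11 + o²)*o + o = o*(11 + o²) + o = o + o*(11 + o²))
-B(13, g(8)) = -13*(12 + 13²) = -13*(12 + 169) = -13*181 = -1*2353 = -2353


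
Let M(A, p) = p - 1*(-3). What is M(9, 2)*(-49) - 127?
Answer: -372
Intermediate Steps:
M(A, p) = 3 + p (M(A, p) = p + 3 = 3 + p)
M(9, 2)*(-49) - 127 = (3 + 2)*(-49) - 127 = 5*(-49) - 127 = -245 - 127 = -372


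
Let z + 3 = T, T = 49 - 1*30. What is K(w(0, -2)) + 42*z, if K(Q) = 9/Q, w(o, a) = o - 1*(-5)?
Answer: 3369/5 ≈ 673.80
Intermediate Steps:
w(o, a) = 5 + o (w(o, a) = o + 5 = 5 + o)
T = 19 (T = 49 - 30 = 19)
z = 16 (z = -3 + 19 = 16)
K(w(0, -2)) + 42*z = 9/(5 + 0) + 42*16 = 9/5 + 672 = 3369/5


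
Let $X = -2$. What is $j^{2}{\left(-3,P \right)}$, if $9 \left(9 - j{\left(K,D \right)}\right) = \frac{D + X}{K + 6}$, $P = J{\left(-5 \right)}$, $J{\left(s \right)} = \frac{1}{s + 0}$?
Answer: $\frac{1503076}{18225} \approx 82.473$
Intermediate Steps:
$J{\left(s \right)} = \frac{1}{s}$
$P = - \frac{1}{5}$ ($P = \frac{1}{-5} = - \frac{1}{5} \approx -0.2$)
$j{\left(K,D \right)} = 9 - \frac{-2 + D}{9 \left(6 + K\right)}$ ($j{\left(K,D \right)} = 9 - \frac{\left(D - 2\right) \frac{1}{K + 6}}{9} = 9 - \frac{\left(-2 + D\right) \frac{1}{6 + K}}{9} = 9 - \frac{\frac{1}{6 + K} \left(-2 + D\right)}{9} = 9 - \frac{-2 + D}{9 \left(6 + K\right)}$)
$j^{2}{\left(-3,P \right)} = \left(\frac{488 - - \frac{1}{5} + 81 \left(-3\right)}{9 \left(6 - 3\right)}\right)^{2} = \left(\frac{488 + \frac{1}{5} - 243}{9 \cdot 3}\right)^{2} = \left(\frac{1}{9} \cdot \frac{1}{3} \cdot \frac{1226}{5}\right)^{2} = \left(\frac{1226}{135}\right)^{2} = \frac{1503076}{18225}$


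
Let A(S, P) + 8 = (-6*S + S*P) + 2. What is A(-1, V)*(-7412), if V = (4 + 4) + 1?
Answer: 66708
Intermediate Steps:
V = 9 (V = 8 + 1 = 9)
A(S, P) = -6 - 6*S + P*S (A(S, P) = -8 + ((-6*S + S*P) + 2) = -8 + ((-6*S + P*S) + 2) = -8 + (2 - 6*S + P*S) = -6 - 6*S + P*S)
A(-1, V)*(-7412) = (-6 - 6*(-1) + 9*(-1))*(-7412) = (-6 + 6 - 9)*(-7412) = -9*(-7412) = 66708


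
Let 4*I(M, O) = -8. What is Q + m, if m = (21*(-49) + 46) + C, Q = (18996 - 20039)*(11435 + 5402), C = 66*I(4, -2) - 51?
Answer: -17562157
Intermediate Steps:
I(M, O) = -2 (I(M, O) = (¼)*(-8) = -2)
C = -183 (C = 66*(-2) - 51 = -132 - 51 = -183)
Q = -17560991 (Q = -1043*16837 = -17560991)
m = -1166 (m = (21*(-49) + 46) - 183 = (-1029 + 46) - 183 = -983 - 183 = -1166)
Q + m = -17560991 - 1166 = -17562157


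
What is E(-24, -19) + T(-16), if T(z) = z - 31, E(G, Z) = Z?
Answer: -66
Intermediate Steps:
T(z) = -31 + z
E(-24, -19) + T(-16) = -19 + (-31 - 16) = -19 - 47 = -66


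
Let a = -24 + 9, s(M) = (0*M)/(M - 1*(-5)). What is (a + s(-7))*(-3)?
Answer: 45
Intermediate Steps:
s(M) = 0 (s(M) = 0/(M + 5) = 0/(5 + M) = 0)
a = -15
(a + s(-7))*(-3) = (-15 + 0)*(-3) = -15*(-3) = 45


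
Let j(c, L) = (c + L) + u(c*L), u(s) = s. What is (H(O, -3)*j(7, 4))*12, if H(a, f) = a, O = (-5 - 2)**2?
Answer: 22932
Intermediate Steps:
O = 49 (O = (-7)**2 = 49)
j(c, L) = L + c + L*c (j(c, L) = (c + L) + c*L = (L + c) + L*c = L + c + L*c)
(H(O, -3)*j(7, 4))*12 = (49*(4 + 7 + 4*7))*12 = (49*(4 + 7 + 28))*12 = (49*39)*12 = 1911*12 = 22932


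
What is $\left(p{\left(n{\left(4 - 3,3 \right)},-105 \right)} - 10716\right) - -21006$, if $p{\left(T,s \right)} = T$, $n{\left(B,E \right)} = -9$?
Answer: $10281$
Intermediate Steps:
$\left(p{\left(n{\left(4 - 3,3 \right)},-105 \right)} - 10716\right) - -21006 = \left(-9 - 10716\right) - -21006 = -10725 + 21006 = 10281$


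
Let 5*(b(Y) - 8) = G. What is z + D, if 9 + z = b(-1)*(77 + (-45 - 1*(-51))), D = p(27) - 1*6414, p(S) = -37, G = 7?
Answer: -28399/5 ≈ -5679.8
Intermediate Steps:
b(Y) = 47/5 (b(Y) = 8 + (⅕)*7 = 8 + 7/5 = 47/5)
D = -6451 (D = -37 - 1*6414 = -37 - 6414 = -6451)
z = 3856/5 (z = -9 + 47*(77 + (-45 - 1*(-51)))/5 = -9 + 47*(77 + (-45 + 51))/5 = -9 + 47*(77 + 6)/5 = -9 + (47/5)*83 = -9 + 3901/5 = 3856/5 ≈ 771.20)
z + D = 3856/5 - 6451 = -28399/5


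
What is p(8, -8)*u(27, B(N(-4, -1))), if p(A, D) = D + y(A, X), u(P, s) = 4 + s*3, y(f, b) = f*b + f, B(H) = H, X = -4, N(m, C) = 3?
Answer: -416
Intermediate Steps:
y(f, b) = f + b*f (y(f, b) = b*f + f = f + b*f)
u(P, s) = 4 + 3*s
p(A, D) = D - 3*A (p(A, D) = D + A*(1 - 4) = D + A*(-3) = D - 3*A)
p(8, -8)*u(27, B(N(-4, -1))) = (-8 - 3*8)*(4 + 3*3) = (-8 - 24)*(4 + 9) = -32*13 = -416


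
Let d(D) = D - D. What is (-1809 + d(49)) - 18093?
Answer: -19902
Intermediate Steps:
d(D) = 0
(-1809 + d(49)) - 18093 = (-1809 + 0) - 18093 = -1809 - 18093 = -19902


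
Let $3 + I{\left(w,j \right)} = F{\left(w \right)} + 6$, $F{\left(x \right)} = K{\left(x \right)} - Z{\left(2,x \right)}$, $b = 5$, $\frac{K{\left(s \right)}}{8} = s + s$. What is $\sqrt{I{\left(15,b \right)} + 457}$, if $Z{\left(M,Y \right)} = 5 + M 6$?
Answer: $\sqrt{683} \approx 26.134$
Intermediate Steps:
$K{\left(s \right)} = 16 s$ ($K{\left(s \right)} = 8 \left(s + s\right) = 8 \cdot 2 s = 16 s$)
$Z{\left(M,Y \right)} = 5 + 6 M$
$F{\left(x \right)} = -17 + 16 x$ ($F{\left(x \right)} = 16 x - \left(5 + 6 \cdot 2\right) = 16 x - \left(5 + 12\right) = 16 x - 17 = -17 + 16 x$)
$I{\left(w,j \right)} = -14 + 16 w$ ($I{\left(w,j \right)} = -3 + \left(\left(-17 + 16 w\right) + 6\right) = -3 + \left(-11 + 16 w\right) = -14 + 16 w$)
$\sqrt{I{\left(15,b \right)} + 457} = \sqrt{\left(-14 + 16 \cdot 15\right) + 457} = \sqrt{\left(-14 + 240\right) + 457} = \sqrt{226 + 457} = \sqrt{683}$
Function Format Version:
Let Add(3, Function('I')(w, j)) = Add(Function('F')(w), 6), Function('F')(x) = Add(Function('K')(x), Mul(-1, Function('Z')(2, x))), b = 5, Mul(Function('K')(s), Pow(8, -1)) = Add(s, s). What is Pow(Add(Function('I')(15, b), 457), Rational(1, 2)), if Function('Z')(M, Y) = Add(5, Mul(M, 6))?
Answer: Pow(683, Rational(1, 2)) ≈ 26.134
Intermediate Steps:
Function('K')(s) = Mul(16, s) (Function('K')(s) = Mul(8, Add(s, s)) = Mul(8, Mul(2, s)) = Mul(16, s))
Function('Z')(M, Y) = Add(5, Mul(6, M))
Function('F')(x) = Add(-17, Mul(16, x)) (Function('F')(x) = Add(Mul(16, x), Mul(-1, Add(5, Mul(6, 2)))) = Add(Mul(16, x), Mul(-1, Add(5, 12))) = Add(Mul(16, x), Mul(-1, 17)) = Add(Mul(16, x), -17) = Add(-17, Mul(16, x)))
Function('I')(w, j) = Add(-14, Mul(16, w)) (Function('I')(w, j) = Add(-3, Add(Add(-17, Mul(16, w)), 6)) = Add(-3, Add(-11, Mul(16, w))) = Add(-14, Mul(16, w)))
Pow(Add(Function('I')(15, b), 457), Rational(1, 2)) = Pow(Add(Add(-14, Mul(16, 15)), 457), Rational(1, 2)) = Pow(Add(Add(-14, 240), 457), Rational(1, 2)) = Pow(Add(226, 457), Rational(1, 2)) = Pow(683, Rational(1, 2))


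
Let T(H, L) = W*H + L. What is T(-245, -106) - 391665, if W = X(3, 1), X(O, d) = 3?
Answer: -392506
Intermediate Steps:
W = 3
T(H, L) = L + 3*H (T(H, L) = 3*H + L = L + 3*H)
T(-245, -106) - 391665 = (-106 + 3*(-245)) - 391665 = (-106 - 735) - 391665 = -841 - 391665 = -392506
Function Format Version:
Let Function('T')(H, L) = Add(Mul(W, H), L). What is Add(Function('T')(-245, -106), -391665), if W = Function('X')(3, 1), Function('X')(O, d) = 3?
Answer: -392506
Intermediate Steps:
W = 3
Function('T')(H, L) = Add(L, Mul(3, H)) (Function('T')(H, L) = Add(Mul(3, H), L) = Add(L, Mul(3, H)))
Add(Function('T')(-245, -106), -391665) = Add(Add(-106, Mul(3, -245)), -391665) = Add(Add(-106, -735), -391665) = Add(-841, -391665) = -392506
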